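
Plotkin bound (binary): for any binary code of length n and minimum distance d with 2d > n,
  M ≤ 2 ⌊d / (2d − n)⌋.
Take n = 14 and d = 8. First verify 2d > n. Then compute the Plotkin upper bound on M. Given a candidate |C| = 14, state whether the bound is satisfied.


Plotkin bound M ≤ 8; given |C| = 14 > bound (violated).

Check applicability: 2d = 16, n = 14.
2d − n = 2 > 0, so Plotkin applies.
Compute d/(2d−n) = 8/2 ≈ 4.0000.
⌊d/(2d−n)⌋ = 4.
Plotkin bound: M ≤ 2·4 = 8.
Given |C| = 14, check: VIOLATED.
This |C| is above the Plotkin bound, so no binary code with n = 14, d = 8 and 14 codewords exists.


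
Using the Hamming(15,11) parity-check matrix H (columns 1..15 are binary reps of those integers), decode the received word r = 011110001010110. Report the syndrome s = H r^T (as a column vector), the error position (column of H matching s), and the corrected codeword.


s = (0, 0, 0, 1)^T, error position = 1, corrected codeword c = 111110001010110

Compute s = H r^T mod 2 one row at a time:
  s_1 = 0 + 1 + 0 + 1 + 0 + 1 + 1 + 0 = 4 ≡ 0 (mod 2).
  s_2 = 1 + 1 + 0 + 0 + 0 + 1 + 1 + 0 = 4 ≡ 0 (mod 2).
  s_3 = 1 + 1 + 0 + 0 + 0 + 1 + 1 + 0 = 4 ≡ 0 (mod 2).
  s_4 = 0 + 1 + 1 + 0 + 1 + 1 + 1 + 0 = 5 ≡ 1 (mod 2).
s = (0, 0, 0, 1)^T — this equals column 1 of H (binary 0001), so error is at position 1.
Correct: flip bit 1 of r = 011110001010110 to get c = 111110001010110.


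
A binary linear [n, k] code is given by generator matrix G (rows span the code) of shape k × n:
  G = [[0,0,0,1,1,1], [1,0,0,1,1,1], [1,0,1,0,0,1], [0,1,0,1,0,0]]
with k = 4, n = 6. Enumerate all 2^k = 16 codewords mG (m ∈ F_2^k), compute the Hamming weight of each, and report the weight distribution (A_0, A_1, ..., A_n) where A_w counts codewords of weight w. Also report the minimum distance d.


Weight distribution: A_0 = 1, A_1 = 1, A_2 = 2, A_3 = 6, A_4 = 5, A_5 = 1. Minimum distance d = 1.

Enumerate all 2^4 = 16 messages m ∈ F_2^4.
For each, compute codeword c = mG in F_2^6, then tally its weight.
  m = 0000 → c = 000000, weight = 0.
  m = 1000 → c = 000111, weight = 3.
  m = 0100 → c = 100111, weight = 4.
  m = 1100 → c = 100000, weight = 1.
  m = 0010 → c = 101001, weight = 3.
  m = 1010 → c = 101110, weight = 4.
  m = 0110 → c = 001110, weight = 3.
  m = 1110 → c = 001001, weight = 2.
  m = 0001 → c = 010100, weight = 2.
  m = 1001 → c = 010011, weight = 3.
  m = 0101 → c = 110011, weight = 4.
  m = 1101 → c = 110100, weight = 3.
  m = 0011 → c = 111101, weight = 5.
  m = 1011 → c = 111010, weight = 4.
  m = 0111 → c = 011010, weight = 3.
  m = 1111 → c = 011101, weight = 4.
Tally weights:
  weight 0: 1 codewords.
  weight 1: 1 codewords.
  weight 2: 2 codewords.
  weight 3: 6 codewords.
  weight 4: 5 codewords.
  weight 5: 1 codewords.
Minimum distance d = smallest w > 0 with A_w > 0 = 1.
Sanity: Σ A_w = 16 = 2^4 = 16 ✓.


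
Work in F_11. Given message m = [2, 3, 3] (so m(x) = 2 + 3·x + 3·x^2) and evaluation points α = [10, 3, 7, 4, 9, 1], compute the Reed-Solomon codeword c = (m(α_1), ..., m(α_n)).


c = [2, 5, 5, 7, 8, 8]

Message polynomial: m(x) = 2 + 3·x + 3·x^2 (mod 11).
For each evaluation point α_i, compute m(α_i) mod 11:
  α_1 = 10: Horner steps 3 → 0 → 2, so m(10) = 2.
  α_2 = 3: Horner steps 3 → 1 → 5, so m(3) = 5.
  α_3 = 7: Horner steps 3 → 2 → 5, so m(7) = 5.
  α_4 = 4: Horner steps 3 → 4 → 7, so m(4) = 7.
  α_5 = 9: Horner steps 3 → 8 → 8, so m(9) = 8.
  α_6 = 1: Horner steps 3 → 6 → 8, so m(1) = 8.
Codeword c = [2, 5, 5, 7, 8, 8] ∈ F_11^6.


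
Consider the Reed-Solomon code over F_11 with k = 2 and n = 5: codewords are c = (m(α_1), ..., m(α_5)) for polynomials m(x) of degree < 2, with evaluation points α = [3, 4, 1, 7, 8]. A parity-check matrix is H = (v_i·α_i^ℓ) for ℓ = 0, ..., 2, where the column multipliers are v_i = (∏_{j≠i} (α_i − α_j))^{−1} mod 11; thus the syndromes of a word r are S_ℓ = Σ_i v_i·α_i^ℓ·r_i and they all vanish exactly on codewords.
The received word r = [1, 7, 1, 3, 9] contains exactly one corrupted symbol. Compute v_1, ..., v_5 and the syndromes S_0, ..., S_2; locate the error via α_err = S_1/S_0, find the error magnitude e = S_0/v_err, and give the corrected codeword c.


S = (10, 10, 10), error at position 3, error magnitude e = 1, c = [1, 7, 0, 3, 9].

Step 1: column multipliers v_i = (∏_{j≠i}(α_i − α_j))^{−1} mod 11.
  i = 1 (α = 3): (3−4)(3−1)(3−7)(3−8) = (−1)·2·(−4)·(−5) = −40 ≡ 4, so v_1 = 4^{−1} = 3 (mod 11).
  i = 2 (α = 4): (4−3)(4−1)(4−7)(4−8) = 1·3·(−3)·(−4) = 36 ≡ 3, so v_2 = 3^{−1} = 4 (mod 11).
  i = 3 (α = 1): (1−3)(1−4)(1−7)(1−8) = (−2)·(−3)·(−6)·(−7) = 252 ≡ 10, so v_3 = 10^{−1} = 10 (mod 11).
  i = 4 (α = 7): (7−3)(7−4)(7−1)(7−8) = 4·3·6·(−1) = −72 ≡ 5, so v_4 = 5^{−1} = 9 (mod 11).
  i = 5 (α = 8): (8−3)(8−4)(8−1)(8−7) = 5·4·7·1 = 140 ≡ 8, so v_5 = 8^{−1} = 7 (mod 11).
  v = [3, 4, 10, 9, 7].
Step 2: syndromes of r = [1, 7, 1, 3, 9] (all sums mod 11).
  S_0 = Σ v_i r_i = 3·1 + 4·7 + 10·1 + 9·3 + 7·9 = 131 ≡ 10.
  S_1 = Σ v_i α_i r_i = 3·3·1 + 4·4·7 + 10·1·1 + 9·7·3 + 7·8·9 = 824 ≡ 10.
  α_i^2 mod 11 = [9, 5, 1, 5, 9].
  S_2 = Σ v_i α_i^2 r_i = 3·9·1 + 4·5·7 + 10·1·1 + 9·5·3 + 7·9·9 = 879 ≡ 10.
  S = (10, 10, 10) ≠ 0, so r is not a codeword (an error is present).
Step 3: locate the error. For a single error e at position i, S_ℓ = v_i·e·α_i^ℓ, so α_err = S_1/S_0.
  S_0^{−1} = 10^{−1} = 10 (mod 11), so α_err = 10·10 = 100 ≡ 1 = α_3. Error position i = 3.
  Consistency check: S_2/S_1 = 10·10 = 100 ≡ 1 = α_err ✓ (single-error assumption holds).
Step 4: error magnitude e = S_0/v_3 = S_0·∏_{j≠3}(α_3 − α_j) = 10·10 = 100 ≡ 1 (mod 11).
Step 5: correct position 3: c_3 = r_3 − e = 1 − 1 ≡ 0 (mod 11). Hence c = [1, 7, 0, 3, 9].
  Check: interpolating c through the α_i gives m(x) = 5 + 6·x (degree < 2) with m(α_i) = c_i for every i, so c is indeed a codeword.


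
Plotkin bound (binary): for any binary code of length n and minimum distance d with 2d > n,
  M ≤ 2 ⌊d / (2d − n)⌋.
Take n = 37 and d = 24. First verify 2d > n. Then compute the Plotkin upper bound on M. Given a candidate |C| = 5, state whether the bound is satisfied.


Plotkin bound M ≤ 4; given |C| = 5 > bound (violated).

Check applicability: 2d = 48, n = 37.
2d − n = 11 > 0, so Plotkin applies.
Compute d/(2d−n) = 24/11 ≈ 2.1818.
⌊d/(2d−n)⌋ = 2.
Plotkin bound: M ≤ 2·2 = 4.
Given |C| = 5, check: VIOLATED.
This |C| is above the Plotkin bound, so no binary code with n = 37, d = 24 and 5 codewords exists.


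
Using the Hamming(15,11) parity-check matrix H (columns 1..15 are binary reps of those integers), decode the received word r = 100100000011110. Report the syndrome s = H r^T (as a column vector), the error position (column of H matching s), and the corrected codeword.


s = (0, 0, 0, 1)^T, error position = 1, corrected codeword c = 000100000011110

Compute s = H r^T mod 2 one row at a time:
  s_1 = 0 + 0 + 0 + 1 + 1 + 1 + 1 + 0 = 4 ≡ 0 (mod 2).
  s_2 = 1 + 0 + 0 + 0 + 1 + 1 + 1 + 0 = 4 ≡ 0 (mod 2).
  s_3 = 0 + 0 + 0 + 0 + 0 + 1 + 1 + 0 = 2 ≡ 0 (mod 2).
  s_4 = 1 + 0 + 0 + 0 + 0 + 1 + 1 + 0 = 3 ≡ 1 (mod 2).
s = (0, 0, 0, 1)^T — this equals column 1 of H (binary 0001), so error is at position 1.
Correct: flip bit 1 of r = 100100000011110 to get c = 000100000011110.


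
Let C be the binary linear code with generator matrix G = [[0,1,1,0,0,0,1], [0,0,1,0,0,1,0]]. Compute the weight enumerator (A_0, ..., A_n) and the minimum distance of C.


Weight distribution: A_0 = 1, A_2 = 1, A_3 = 2. Minimum distance d = 2.

Enumerate all 2^2 = 4 messages m ∈ F_2^2.
For each, compute codeword c = mG in F_2^7, then tally its weight.
  m = 00 → c = 0000000, weight = 0.
  m = 10 → c = 0110001, weight = 3.
  m = 01 → c = 0010010, weight = 2.
  m = 11 → c = 0100011, weight = 3.
Tally weights:
  weight 0: 1 codewords.
  weight 2: 1 codewords.
  weight 3: 2 codewords.
Minimum distance d = smallest w > 0 with A_w > 0 = 2.
Sanity: Σ A_w = 4 = 2^2 = 4 ✓.


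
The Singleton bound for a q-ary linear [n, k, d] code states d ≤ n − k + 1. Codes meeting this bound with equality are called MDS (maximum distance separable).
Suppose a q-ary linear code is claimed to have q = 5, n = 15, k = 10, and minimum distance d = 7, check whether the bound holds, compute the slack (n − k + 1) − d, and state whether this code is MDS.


Singleton RHS = n − k + 1 = 6, slack = -1, bound violated (no such code; not MDS).

Singleton bound: d ≤ n − k + 1.
Here n = 15, k = 10, so n − k + 1 = 6.
Given d = 7, check d ≤ 6: NO.
Slack = (n − k + 1) − d = -1.
The slack is negative: d = 7 exceeds n − k + 1 = 6 by 1, so the Singleton bound is violated and no linear [15, 10, 7]_5 code can exist. In particular it is not MDS (MDS requires d = n − k + 1 exactly).
Description: the claimed parameters are [15, 10, 7]_5; such a code would be impossible (violates the Singleton bound).


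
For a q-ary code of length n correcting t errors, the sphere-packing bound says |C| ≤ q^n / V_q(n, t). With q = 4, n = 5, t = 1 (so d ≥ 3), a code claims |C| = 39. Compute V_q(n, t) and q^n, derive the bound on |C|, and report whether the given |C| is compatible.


V_q(n, t) = 16, q^n = 1024, Hamming bound = 64, |C| = 39 ≤ bound (satisfied).

Step 1: Compute V_q(n, t) = Σ_{j=0}^1 C(n, j) (q−1)^j.
  j = 0: C(5,0)·(3)^0 = 1·1 = 1.
  j = 1: C(5,1)·(3)^1 = 5·3 = 15.
  V_q(n, t) = 1 + 15 = 16.
Step 2: q^n = 4^5 = 1024.
Step 3: Hamming bound ⌊q^n / V_q(n,t)⌋ = ⌊1024/16⌋ = 64.
Step 4: Compare |C| = 39 to 64: satisfied.
The claimed |C| lies below the Hamming bound.


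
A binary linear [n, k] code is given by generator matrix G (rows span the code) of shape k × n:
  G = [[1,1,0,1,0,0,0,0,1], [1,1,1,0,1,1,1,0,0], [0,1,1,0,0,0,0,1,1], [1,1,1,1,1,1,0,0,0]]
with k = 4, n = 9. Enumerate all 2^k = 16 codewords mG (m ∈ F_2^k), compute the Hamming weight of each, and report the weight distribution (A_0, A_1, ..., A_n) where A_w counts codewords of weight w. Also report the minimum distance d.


Weight distribution: A_0 = 1, A_2 = 1, A_4 = 7, A_6 = 7. Minimum distance d = 2.

Enumerate all 2^4 = 16 messages m ∈ F_2^4.
For each, compute codeword c = mG in F_2^9, then tally its weight.
  m = 0000 → c = 000000000, weight = 0.
  m = 1000 → c = 110100001, weight = 4.
  m = 0100 → c = 111011100, weight = 6.
  m = 1100 → c = 001111101, weight = 6.
  m = 0010 → c = 011000011, weight = 4.
  m = 1010 → c = 101100010, weight = 4.
  m = 0110 → c = 100011111, weight = 6.
  m = 1110 → c = 010111110, weight = 6.
  m = 0001 → c = 111111000, weight = 6.
  m = 1001 → c = 001011001, weight = 4.
  m = 0101 → c = 000100100, weight = 2.
  m = 1101 → c = 110000101, weight = 4.
  m = 0011 → c = 100111011, weight = 6.
  m = 1011 → c = 010011010, weight = 4.
  m = 0111 → c = 011100111, weight = 6.
  m = 1111 → c = 101000110, weight = 4.
Tally weights:
  weight 0: 1 codewords.
  weight 2: 1 codewords.
  weight 4: 7 codewords.
  weight 6: 7 codewords.
Minimum distance d = smallest w > 0 with A_w > 0 = 2.
Sanity: Σ A_w = 16 = 2^4 = 16 ✓.


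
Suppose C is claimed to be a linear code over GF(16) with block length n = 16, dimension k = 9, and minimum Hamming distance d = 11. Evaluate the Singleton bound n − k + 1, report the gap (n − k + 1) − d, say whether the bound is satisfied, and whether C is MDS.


Singleton RHS = n − k + 1 = 8, slack = -3, bound violated (no such code; not MDS).

Singleton bound: d ≤ n − k + 1.
Here n = 16, k = 9, so n − k + 1 = 8.
Given d = 11, check d ≤ 8: NO.
Slack = (n − k + 1) − d = -3.
The slack is negative: d = 11 exceeds n − k + 1 = 8 by 3, so the Singleton bound is violated and no linear [16, 9, 11]_16 code can exist. In particular it is not MDS (MDS requires d = n − k + 1 exactly).
Description: the claimed parameters are [16, 9, 11]_16; such a code would be impossible (violates the Singleton bound).


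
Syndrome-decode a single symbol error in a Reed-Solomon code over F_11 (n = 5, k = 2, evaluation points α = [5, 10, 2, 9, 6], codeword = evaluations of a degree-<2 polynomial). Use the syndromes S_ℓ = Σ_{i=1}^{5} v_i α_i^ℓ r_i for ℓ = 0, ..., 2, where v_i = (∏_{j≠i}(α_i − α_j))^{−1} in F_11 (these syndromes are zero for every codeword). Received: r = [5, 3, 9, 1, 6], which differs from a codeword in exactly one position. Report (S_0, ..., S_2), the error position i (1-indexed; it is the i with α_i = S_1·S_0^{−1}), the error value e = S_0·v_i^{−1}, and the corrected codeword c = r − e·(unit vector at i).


S = (2, 10, 6), error at position 1, error magnitude e = 1, c = [4, 3, 9, 1, 6].

Step 1: column multipliers v_i = (∏_{j≠i}(α_i − α_j))^{−1} mod 11.
  i = 1 (α = 5): (5−10)(5−2)(5−9)(5−6) = (−5)·3·(−4)·(−1) = −60 ≡ 6, so v_1 = 6^{−1} = 2 (mod 11).
  i = 2 (α = 10): (10−5)(10−2)(10−9)(10−6) = 5·8·1·4 = 160 ≡ 6, so v_2 = 6^{−1} = 2 (mod 11).
  i = 3 (α = 2): (2−5)(2−10)(2−9)(2−6) = (−3)·(−8)·(−7)·(−4) = 672 ≡ 1, so v_3 = 1^{−1} = 1 (mod 11).
  i = 4 (α = 9): (9−5)(9−10)(9−2)(9−6) = 4·(−1)·7·3 = −84 ≡ 4, so v_4 = 4^{−1} = 3 (mod 11).
  i = 5 (α = 6): (6−5)(6−10)(6−2)(6−9) = 1·(−4)·4·(−3) = 48 ≡ 4, so v_5 = 4^{−1} = 3 (mod 11).
  v = [2, 2, 1, 3, 3].
Step 2: syndromes of r = [5, 3, 9, 1, 6] (all sums mod 11).
  S_0 = Σ v_i r_i = 2·5 + 2·3 + 1·9 + 3·1 + 3·6 = 46 ≡ 2.
  S_1 = Σ v_i α_i r_i = 2·5·5 + 2·10·3 + 1·2·9 + 3·9·1 + 3·6·6 = 263 ≡ 10.
  α_i^2 mod 11 = [3, 1, 4, 4, 3].
  S_2 = Σ v_i α_i^2 r_i = 2·3·5 + 2·1·3 + 1·4·9 + 3·4·1 + 3·3·6 = 138 ≡ 6.
  S = (2, 10, 6) ≠ 0, so r is not a codeword (an error is present).
Step 3: locate the error. For a single error e at position i, S_ℓ = v_i·e·α_i^ℓ, so α_err = S_1/S_0.
  S_0^{−1} = 2^{−1} = 6 (mod 11), so α_err = 10·6 = 60 ≡ 5 = α_1. Error position i = 1.
  Consistency check: S_2/S_1 = 6·10 = 60 ≡ 5 = α_err ✓ (single-error assumption holds).
Step 4: error magnitude e = S_0/v_1 = S_0·∏_{j≠1}(α_1 − α_j) = 2·6 = 12 ≡ 1 (mod 11).
Step 5: correct position 1: c_1 = r_1 − e = 5 − 1 ≡ 4 (mod 11). Hence c = [4, 3, 9, 1, 6].
  Check: interpolating c through the α_i gives m(x) = 5 + 2·x (degree < 2) with m(α_i) = c_i for every i, so c is indeed a codeword.


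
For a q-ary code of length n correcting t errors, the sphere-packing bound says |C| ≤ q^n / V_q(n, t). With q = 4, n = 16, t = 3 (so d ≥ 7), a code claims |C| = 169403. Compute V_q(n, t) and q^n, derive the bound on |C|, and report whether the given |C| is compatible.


V_q(n, t) = 16249, q^n = 4294967296, Hamming bound = 264321, |C| = 169403 ≤ bound (satisfied).

Step 1: Compute V_q(n, t) = Σ_{j=0}^3 C(n, j) (q−1)^j.
  j = 0: C(16,0)·(3)^0 = 1·1 = 1.
  j = 1: C(16,1)·(3)^1 = 16·3 = 48.
  j = 2: C(16,2)·(3)^2 = 120·9 = 1080.
  j = 3: C(16,3)·(3)^3 = 560·27 = 15120.
  V_q(n, t) = 1 + 48 + 1080 + 15120 = 16249.
Step 2: q^n = 4^16 = 4294967296.
Step 3: Hamming bound ⌊q^n / V_q(n,t)⌋ = ⌊4294967296/16249⌋ = 264321.
Step 4: Compare |C| = 169403 to 264321: satisfied.
The claimed |C| lies below the Hamming bound.


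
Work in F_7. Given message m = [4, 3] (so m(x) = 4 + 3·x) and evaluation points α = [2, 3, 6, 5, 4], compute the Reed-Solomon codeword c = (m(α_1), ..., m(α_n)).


c = [3, 6, 1, 5, 2]

Message polynomial: m(x) = 4 + 3·x (mod 7).
For each evaluation point α_i, compute m(α_i) mod 7:
  α_1 = 2: Horner steps 3 → 3, so m(2) = 3.
  α_2 = 3: Horner steps 3 → 6, so m(3) = 6.
  α_3 = 6: Horner steps 3 → 1, so m(6) = 1.
  α_4 = 5: Horner steps 3 → 5, so m(5) = 5.
  α_5 = 4: Horner steps 3 → 2, so m(4) = 2.
Codeword c = [3, 6, 1, 5, 2] ∈ F_7^5.


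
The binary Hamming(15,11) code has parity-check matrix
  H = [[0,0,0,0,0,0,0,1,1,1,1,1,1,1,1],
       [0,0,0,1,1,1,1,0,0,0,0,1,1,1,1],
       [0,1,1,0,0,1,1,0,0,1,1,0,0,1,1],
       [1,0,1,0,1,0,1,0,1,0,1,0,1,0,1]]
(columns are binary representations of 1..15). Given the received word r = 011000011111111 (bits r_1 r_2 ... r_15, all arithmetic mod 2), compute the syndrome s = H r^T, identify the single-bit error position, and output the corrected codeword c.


s = (0, 0, 0, 1)^T, error position = 1, corrected codeword c = 111000011111111

Compute s = H r^T mod 2 one row at a time:
  s_1 = 1 + 1 + 1 + 1 + 1 + 1 + 1 + 1 = 8 ≡ 0 (mod 2).
  s_2 = 0 + 0 + 0 + 0 + 1 + 1 + 1 + 1 = 4 ≡ 0 (mod 2).
  s_3 = 1 + 1 + 0 + 0 + 1 + 1 + 1 + 1 = 6 ≡ 0 (mod 2).
  s_4 = 0 + 1 + 0 + 0 + 1 + 1 + 1 + 1 = 5 ≡ 1 (mod 2).
s = (0, 0, 0, 1)^T — this equals column 1 of H (binary 0001), so error is at position 1.
Correct: flip bit 1 of r = 011000011111111 to get c = 111000011111111.


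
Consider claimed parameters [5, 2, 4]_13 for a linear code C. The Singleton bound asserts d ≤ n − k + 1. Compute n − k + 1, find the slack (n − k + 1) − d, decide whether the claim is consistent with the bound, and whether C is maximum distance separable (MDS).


Singleton RHS = n − k + 1 = 4, slack = 0, bound satisfied, MDS.

Singleton bound: d ≤ n − k + 1.
Here n = 5, k = 2, so n − k + 1 = 4.
Given d = 4, check d ≤ 4: YES.
Slack = (n − k + 1) − d = 0.
The code is MDS (slack = 0).
Description: the claimed parameters are [5, 2, 4]_13; such a code would be MDS (meets Singleton bound).


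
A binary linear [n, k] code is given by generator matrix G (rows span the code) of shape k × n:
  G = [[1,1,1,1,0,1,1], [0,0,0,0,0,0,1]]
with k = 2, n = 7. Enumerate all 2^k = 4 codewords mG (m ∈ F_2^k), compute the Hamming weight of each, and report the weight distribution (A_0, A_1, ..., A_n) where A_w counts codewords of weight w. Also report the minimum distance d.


Weight distribution: A_0 = 1, A_1 = 1, A_5 = 1, A_6 = 1. Minimum distance d = 1.

Enumerate all 2^2 = 4 messages m ∈ F_2^2.
For each, compute codeword c = mG in F_2^7, then tally its weight.
  m = 00 → c = 0000000, weight = 0.
  m = 10 → c = 1111011, weight = 6.
  m = 01 → c = 0000001, weight = 1.
  m = 11 → c = 1111010, weight = 5.
Tally weights:
  weight 0: 1 codewords.
  weight 1: 1 codewords.
  weight 5: 1 codewords.
  weight 6: 1 codewords.
Minimum distance d = smallest w > 0 with A_w > 0 = 1.
Sanity: Σ A_w = 4 = 2^2 = 4 ✓.


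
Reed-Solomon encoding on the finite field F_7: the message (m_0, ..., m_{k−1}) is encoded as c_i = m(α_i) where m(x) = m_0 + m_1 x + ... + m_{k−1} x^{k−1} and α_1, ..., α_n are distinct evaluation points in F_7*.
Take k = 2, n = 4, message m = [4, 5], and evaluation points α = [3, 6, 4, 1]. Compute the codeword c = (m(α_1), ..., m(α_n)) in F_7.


c = [5, 6, 3, 2]

Message polynomial: m(x) = 4 + 5·x (mod 7).
For each evaluation point α_i, compute m(α_i) mod 7:
  α_1 = 3: Horner steps 5 → 5, so m(3) = 5.
  α_2 = 6: Horner steps 5 → 6, so m(6) = 6.
  α_3 = 4: Horner steps 5 → 3, so m(4) = 3.
  α_4 = 1: Horner steps 5 → 2, so m(1) = 2.
Codeword c = [5, 6, 3, 2] ∈ F_7^4.


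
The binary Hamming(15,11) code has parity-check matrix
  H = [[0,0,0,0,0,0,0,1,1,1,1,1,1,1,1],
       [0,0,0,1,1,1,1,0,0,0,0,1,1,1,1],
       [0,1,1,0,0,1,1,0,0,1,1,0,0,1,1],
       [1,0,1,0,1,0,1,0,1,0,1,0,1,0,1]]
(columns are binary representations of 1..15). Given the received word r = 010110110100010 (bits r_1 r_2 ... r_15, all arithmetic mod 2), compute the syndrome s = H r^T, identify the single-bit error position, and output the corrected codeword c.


s = (1, 0, 0, 0)^T, error position = 8, corrected codeword c = 010110100100010

Compute s = H r^T mod 2 one row at a time:
  s_1 = 1 + 0 + 1 + 0 + 0 + 0 + 1 + 0 = 3 ≡ 1 (mod 2).
  s_2 = 1 + 1 + 0 + 1 + 0 + 0 + 1 + 0 = 4 ≡ 0 (mod 2).
  s_3 = 1 + 0 + 0 + 1 + 1 + 0 + 1 + 0 = 4 ≡ 0 (mod 2).
  s_4 = 0 + 0 + 1 + 1 + 0 + 0 + 0 + 0 = 2 ≡ 0 (mod 2).
s = (1, 0, 0, 0)^T — this equals column 8 of H (binary 1000), so error is at position 8.
Correct: flip bit 8 of r = 010110110100010 to get c = 010110100100010.


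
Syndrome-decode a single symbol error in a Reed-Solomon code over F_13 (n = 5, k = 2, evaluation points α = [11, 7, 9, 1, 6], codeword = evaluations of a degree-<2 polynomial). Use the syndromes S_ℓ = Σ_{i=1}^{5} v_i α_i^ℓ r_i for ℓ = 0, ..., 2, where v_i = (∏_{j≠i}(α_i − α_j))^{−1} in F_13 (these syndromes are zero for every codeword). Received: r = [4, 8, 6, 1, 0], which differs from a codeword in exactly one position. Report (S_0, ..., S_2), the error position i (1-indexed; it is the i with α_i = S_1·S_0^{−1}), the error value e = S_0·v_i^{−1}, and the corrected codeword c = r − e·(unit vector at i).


S = (10, 8, 9), error at position 5, error magnitude e = 4, c = [4, 8, 6, 1, 9].

Step 1: column multipliers v_i = (∏_{j≠i}(α_i − α_j))^{−1} mod 13.
  i = 1 (α = 11): (11−7)(11−9)(11−1)(11−6) = 4·2·10·5 = 400 ≡ 10, so v_1 = 10^{−1} = 4 (mod 13).
  i = 2 (α = 7): (7−11)(7−9)(7−1)(7−6) = (−4)·(−2)·6·1 = 48 ≡ 9, so v_2 = 9^{−1} = 3 (mod 13).
  i = 3 (α = 9): (9−11)(9−7)(9−1)(9−6) = (−2)·2·8·3 = −96 ≡ 8, so v_3 = 8^{−1} = 5 (mod 13).
  i = 4 (α = 1): (1−11)(1−7)(1−9)(1−6) = (−10)·(−6)·(−8)·(−5) = 2400 ≡ 8, so v_4 = 8^{−1} = 5 (mod 13).
  i = 5 (α = 6): (6−11)(6−7)(6−9)(6−1) = (−5)·(−1)·(−3)·5 = −75 ≡ 3, so v_5 = 3^{−1} = 9 (mod 13).
  v = [4, 3, 5, 5, 9].
Step 2: syndromes of r = [4, 8, 6, 1, 0] (all sums mod 13).
  S_0 = Σ v_i r_i = 4·4 + 3·8 + 5·6 + 5·1 + 9·0 = 75 ≡ 10.
  S_1 = Σ v_i α_i r_i = 4·11·4 + 3·7·8 + 5·9·6 + 5·1·1 + 9·6·0 = 619 ≡ 8.
  α_i^2 mod 13 = [4, 10, 3, 1, 10].
  S_2 = Σ v_i α_i^2 r_i = 4·4·4 + 3·10·8 + 5·3·6 + 5·1·1 + 9·10·0 = 399 ≡ 9.
  S = (10, 8, 9) ≠ 0, so r is not a codeword (an error is present).
Step 3: locate the error. For a single error e at position i, S_ℓ = v_i·e·α_i^ℓ, so α_err = S_1/S_0.
  S_0^{−1} = 10^{−1} = 4 (mod 13), so α_err = 8·4 = 32 ≡ 6 = α_5. Error position i = 5.
  Consistency check: S_2/S_1 = 9·5 = 45 ≡ 6 = α_err ✓ (single-error assumption holds).
Step 4: error magnitude e = S_0/v_5 = S_0·∏_{j≠5}(α_5 − α_j) = 10·3 = 30 ≡ 4 (mod 13).
Step 5: correct position 5: c_5 = r_5 − e = 0 − 4 ≡ 9 (mod 13). Hence c = [4, 8, 6, 1, 9].
  Check: interpolating c through the α_i gives m(x) = 2 + 12·x (degree < 2) with m(α_i) = c_i for every i, so c is indeed a codeword.


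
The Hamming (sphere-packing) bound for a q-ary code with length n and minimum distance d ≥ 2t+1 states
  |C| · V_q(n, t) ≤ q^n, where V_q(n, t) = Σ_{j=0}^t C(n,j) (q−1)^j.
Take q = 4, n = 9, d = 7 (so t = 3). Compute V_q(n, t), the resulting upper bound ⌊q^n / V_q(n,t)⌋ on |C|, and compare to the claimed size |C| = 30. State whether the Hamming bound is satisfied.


V_q(n, t) = 2620, q^n = 262144, Hamming bound = 100, |C| = 30 ≤ bound (satisfied).

Step 1: Compute V_q(n, t) = Σ_{j=0}^3 C(n, j) (q−1)^j.
  j = 0: C(9,0)·(3)^0 = 1·1 = 1.
  j = 1: C(9,1)·(3)^1 = 9·3 = 27.
  j = 2: C(9,2)·(3)^2 = 36·9 = 324.
  j = 3: C(9,3)·(3)^3 = 84·27 = 2268.
  V_q(n, t) = 1 + 27 + 324 + 2268 = 2620.
Step 2: q^n = 4^9 = 262144.
Step 3: Hamming bound ⌊q^n / V_q(n,t)⌋ = ⌊262144/2620⌋ = 100.
Step 4: Compare |C| = 30 to 100: satisfied.
The claimed |C| lies below the Hamming bound.


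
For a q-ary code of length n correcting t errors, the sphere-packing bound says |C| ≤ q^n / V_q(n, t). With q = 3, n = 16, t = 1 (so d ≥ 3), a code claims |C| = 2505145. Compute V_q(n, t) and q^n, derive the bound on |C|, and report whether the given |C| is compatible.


V_q(n, t) = 33, q^n = 43046721, Hamming bound = 1304446, |C| = 2505145 > bound (violated).

Step 1: Compute V_q(n, t) = Σ_{j=0}^1 C(n, j) (q−1)^j.
  j = 0: C(16,0)·(2)^0 = 1·1 = 1.
  j = 1: C(16,1)·(2)^1 = 16·2 = 32.
  V_q(n, t) = 1 + 32 = 33.
Step 2: q^n = 3^16 = 43046721.
Step 3: Hamming bound ⌊q^n / V_q(n,t)⌋ = ⌊43046721/33⌋ = 1304446.
Step 4: Compare |C| = 2505145 to 1304446: violated.
The claimed |C| lies above the Hamming bound, so no 3-ary code of length 16 with d ≥ 3 can have 2505145 codewords.


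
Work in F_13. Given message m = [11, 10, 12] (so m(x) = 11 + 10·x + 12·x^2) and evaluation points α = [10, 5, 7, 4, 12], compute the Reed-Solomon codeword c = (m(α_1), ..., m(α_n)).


c = [11, 10, 6, 9, 0]

Message polynomial: m(x) = 11 + 10·x + 12·x^2 (mod 13).
For each evaluation point α_i, compute m(α_i) mod 13:
  α_1 = 10: Horner steps 12 → 0 → 11, so m(10) = 11.
  α_2 = 5: Horner steps 12 → 5 → 10, so m(5) = 10.
  α_3 = 7: Horner steps 12 → 3 → 6, so m(7) = 6.
  α_4 = 4: Horner steps 12 → 6 → 9, so m(4) = 9.
  α_5 = 12: Horner steps 12 → 11 → 0, so m(12) = 0.
Codeword c = [11, 10, 6, 9, 0] ∈ F_13^5.


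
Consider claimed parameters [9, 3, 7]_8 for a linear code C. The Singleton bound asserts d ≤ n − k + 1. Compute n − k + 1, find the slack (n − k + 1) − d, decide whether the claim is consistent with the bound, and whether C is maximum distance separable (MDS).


Singleton RHS = n − k + 1 = 7, slack = 0, bound satisfied, MDS.

Singleton bound: d ≤ n − k + 1.
Here n = 9, k = 3, so n − k + 1 = 7.
Given d = 7, check d ≤ 7: YES.
Slack = (n − k + 1) − d = 0.
The code is MDS (slack = 0).
Description: the claimed parameters are [9, 3, 7]_8; such a code would be MDS (meets Singleton bound).


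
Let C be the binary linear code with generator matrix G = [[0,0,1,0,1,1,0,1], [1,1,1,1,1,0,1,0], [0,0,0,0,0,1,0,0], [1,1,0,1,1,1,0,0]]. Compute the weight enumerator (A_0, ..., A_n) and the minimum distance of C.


Weight distribution: A_0 = 1, A_1 = 1, A_2 = 1, A_3 = 3, A_4 = 3, A_5 = 3, A_6 = 3, A_7 = 1. Minimum distance d = 1.

Enumerate all 2^4 = 16 messages m ∈ F_2^4.
For each, compute codeword c = mG in F_2^8, then tally its weight.
  m = 0000 → c = 00000000, weight = 0.
  m = 1000 → c = 00101101, weight = 4.
  m = 0100 → c = 11111010, weight = 6.
  m = 1100 → c = 11010111, weight = 6.
  m = 0010 → c = 00000100, weight = 1.
  m = 1010 → c = 00101001, weight = 3.
  m = 0110 → c = 11111110, weight = 7.
  m = 1110 → c = 11010011, weight = 5.
  m = 0001 → c = 11011100, weight = 5.
  m = 1001 → c = 11110001, weight = 5.
  m = 0101 → c = 00100110, weight = 3.
  m = 1101 → c = 00001011, weight = 3.
  m = 0011 → c = 11011000, weight = 4.
  m = 1011 → c = 11110101, weight = 6.
  m = 0111 → c = 00100010, weight = 2.
  m = 1111 → c = 00001111, weight = 4.
Tally weights:
  weight 0: 1 codewords.
  weight 1: 1 codewords.
  weight 2: 1 codewords.
  weight 3: 3 codewords.
  weight 4: 3 codewords.
  weight 5: 3 codewords.
  weight 6: 3 codewords.
  weight 7: 1 codewords.
Minimum distance d = smallest w > 0 with A_w > 0 = 1.
Sanity: Σ A_w = 16 = 2^4 = 16 ✓.


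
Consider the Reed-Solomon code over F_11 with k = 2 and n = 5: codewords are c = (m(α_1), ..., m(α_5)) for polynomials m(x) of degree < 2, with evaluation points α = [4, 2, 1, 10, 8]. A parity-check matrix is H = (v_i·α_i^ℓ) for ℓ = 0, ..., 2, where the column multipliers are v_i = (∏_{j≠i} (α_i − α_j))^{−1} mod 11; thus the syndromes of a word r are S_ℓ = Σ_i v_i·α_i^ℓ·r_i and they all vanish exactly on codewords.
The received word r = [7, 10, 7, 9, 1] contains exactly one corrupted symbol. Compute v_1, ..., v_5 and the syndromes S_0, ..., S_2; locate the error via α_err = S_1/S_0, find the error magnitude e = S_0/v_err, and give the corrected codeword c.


S = (6, 6, 6), error at position 3, error magnitude e = 1, c = [7, 10, 6, 9, 1].

Step 1: column multipliers v_i = (∏_{j≠i}(α_i − α_j))^{−1} mod 11.
  i = 1 (α = 4): (4−2)(4−1)(4−10)(4−8) = 2·3·(−6)·(−4) = 144 ≡ 1, so v_1 = 1^{−1} = 1 (mod 11).
  i = 2 (α = 2): (2−4)(2−1)(2−10)(2−8) = (−2)·1·(−8)·(−6) = −96 ≡ 3, so v_2 = 3^{−1} = 4 (mod 11).
  i = 3 (α = 1): (1−4)(1−2)(1−10)(1−8) = (−3)·(−1)·(−9)·(−7) = 189 ≡ 2, so v_3 = 2^{−1} = 6 (mod 11).
  i = 4 (α = 10): (10−4)(10−2)(10−1)(10−8) = 6·8·9·2 = 864 ≡ 6, so v_4 = 6^{−1} = 2 (mod 11).
  i = 5 (α = 8): (8−4)(8−2)(8−1)(8−10) = 4·6·7·(−2) = −336 ≡ 5, so v_5 = 5^{−1} = 9 (mod 11).
  v = [1, 4, 6, 2, 9].
Step 2: syndromes of r = [7, 10, 7, 9, 1] (all sums mod 11).
  S_0 = Σ v_i r_i = 1·7 + 4·10 + 6·7 + 2·9 + 9·1 = 116 ≡ 6.
  S_1 = Σ v_i α_i r_i = 1·4·7 + 4·2·10 + 6·1·7 + 2·10·9 + 9·8·1 = 402 ≡ 6.
  α_i^2 mod 11 = [5, 4, 1, 1, 9].
  S_2 = Σ v_i α_i^2 r_i = 1·5·7 + 4·4·10 + 6·1·7 + 2·1·9 + 9·9·1 = 336 ≡ 6.
  S = (6, 6, 6) ≠ 0, so r is not a codeword (an error is present).
Step 3: locate the error. For a single error e at position i, S_ℓ = v_i·e·α_i^ℓ, so α_err = S_1/S_0.
  S_0^{−1} = 6^{−1} = 2 (mod 11), so α_err = 6·2 = 12 ≡ 1 = α_3. Error position i = 3.
  Consistency check: S_2/S_1 = 6·2 = 12 ≡ 1 = α_err ✓ (single-error assumption holds).
Step 4: error magnitude e = S_0/v_3 = S_0·∏_{j≠3}(α_3 − α_j) = 6·2 = 12 ≡ 1 (mod 11).
Step 5: correct position 3: c_3 = r_3 − e = 7 − 1 ≡ 6 (mod 11). Hence c = [7, 10, 6, 9, 1].
  Check: interpolating c through the α_i gives m(x) = 2 + 4·x (degree < 2) with m(α_i) = c_i for every i, so c is indeed a codeword.


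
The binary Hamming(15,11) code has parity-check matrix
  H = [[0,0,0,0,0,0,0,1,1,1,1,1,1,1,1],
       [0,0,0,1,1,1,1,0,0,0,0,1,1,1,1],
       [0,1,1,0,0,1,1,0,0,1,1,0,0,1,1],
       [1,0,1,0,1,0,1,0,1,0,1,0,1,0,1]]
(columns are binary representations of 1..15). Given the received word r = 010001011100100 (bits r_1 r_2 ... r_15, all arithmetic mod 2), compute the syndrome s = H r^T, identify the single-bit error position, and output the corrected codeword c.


s = (0, 0, 1, 0)^T, error position = 2, corrected codeword c = 000001011100100

Compute s = H r^T mod 2 one row at a time:
  s_1 = 1 + 1 + 1 + 0 + 0 + 1 + 0 + 0 = 4 ≡ 0 (mod 2).
  s_2 = 0 + 0 + 1 + 0 + 0 + 1 + 0 + 0 = 2 ≡ 0 (mod 2).
  s_3 = 1 + 0 + 1 + 0 + 1 + 0 + 0 + 0 = 3 ≡ 1 (mod 2).
  s_4 = 0 + 0 + 0 + 0 + 1 + 0 + 1 + 0 = 2 ≡ 0 (mod 2).
s = (0, 0, 1, 0)^T — this equals column 2 of H (binary 0010), so error is at position 2.
Correct: flip bit 2 of r = 010001011100100 to get c = 000001011100100.


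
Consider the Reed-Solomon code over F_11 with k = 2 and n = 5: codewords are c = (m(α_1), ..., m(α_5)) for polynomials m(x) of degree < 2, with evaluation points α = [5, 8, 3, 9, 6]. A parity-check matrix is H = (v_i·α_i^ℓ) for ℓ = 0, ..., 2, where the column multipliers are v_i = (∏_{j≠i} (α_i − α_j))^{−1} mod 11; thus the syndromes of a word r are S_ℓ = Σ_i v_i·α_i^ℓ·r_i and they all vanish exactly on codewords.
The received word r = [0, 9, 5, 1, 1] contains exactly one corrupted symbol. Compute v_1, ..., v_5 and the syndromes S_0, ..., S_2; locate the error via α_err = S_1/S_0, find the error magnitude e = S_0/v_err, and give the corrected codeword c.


S = (6, 3, 7), error at position 5, error magnitude e = 9, c = [0, 9, 5, 1, 3].

Step 1: column multipliers v_i = (∏_{j≠i}(α_i − α_j))^{−1} mod 11.
  i = 1 (α = 5): (5−8)(5−3)(5−9)(5−6) = (−3)·2·(−4)·(−1) = −24 ≡ 9, so v_1 = 9^{−1} = 5 (mod 11).
  i = 2 (α = 8): (8−5)(8−3)(8−9)(8−6) = 3·5·(−1)·2 = −30 ≡ 3, so v_2 = 3^{−1} = 4 (mod 11).
  i = 3 (α = 3): (3−5)(3−8)(3−9)(3−6) = (−2)·(−5)·(−6)·(−3) = 180 ≡ 4, so v_3 = 4^{−1} = 3 (mod 11).
  i = 4 (α = 9): (9−5)(9−8)(9−3)(9−6) = 4·1·6·3 = 72 ≡ 6, so v_4 = 6^{−1} = 2 (mod 11).
  i = 5 (α = 6): (6−5)(6−8)(6−3)(6−9) = 1·(−2)·3·(−3) = 18 ≡ 7, so v_5 = 7^{−1} = 8 (mod 11).
  v = [5, 4, 3, 2, 8].
Step 2: syndromes of r = [0, 9, 5, 1, 1] (all sums mod 11).
  S_0 = Σ v_i r_i = 5·0 + 4·9 + 3·5 + 2·1 + 8·1 = 61 ≡ 6.
  S_1 = Σ v_i α_i r_i = 5·5·0 + 4·8·9 + 3·3·5 + 2·9·1 + 8·6·1 = 399 ≡ 3.
  α_i^2 mod 11 = [3, 9, 9, 4, 3].
  S_2 = Σ v_i α_i^2 r_i = 5·3·0 + 4·9·9 + 3·9·5 + 2·4·1 + 8·3·1 = 491 ≡ 7.
  S = (6, 3, 7) ≠ 0, so r is not a codeword (an error is present).
Step 3: locate the error. For a single error e at position i, S_ℓ = v_i·e·α_i^ℓ, so α_err = S_1/S_0.
  S_0^{−1} = 6^{−1} = 2 (mod 11), so α_err = 3·2 = 6 ≡ 6 = α_5. Error position i = 5.
  Consistency check: S_2/S_1 = 7·4 = 28 ≡ 6 = α_err ✓ (single-error assumption holds).
Step 4: error magnitude e = S_0/v_5 = S_0·∏_{j≠5}(α_5 − α_j) = 6·7 = 42 ≡ 9 (mod 11).
Step 5: correct position 5: c_5 = r_5 − e = 1 − 9 ≡ 3 (mod 11). Hence c = [0, 9, 5, 1, 3].
  Check: interpolating c through the α_i gives m(x) = 7 + 3·x (degree < 2) with m(α_i) = c_i for every i, so c is indeed a codeword.


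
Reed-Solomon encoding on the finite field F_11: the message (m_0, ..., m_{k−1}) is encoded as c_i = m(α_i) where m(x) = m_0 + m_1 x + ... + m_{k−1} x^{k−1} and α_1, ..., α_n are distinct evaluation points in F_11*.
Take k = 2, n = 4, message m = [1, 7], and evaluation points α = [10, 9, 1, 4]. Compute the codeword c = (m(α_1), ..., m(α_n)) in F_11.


c = [5, 9, 8, 7]

Message polynomial: m(x) = 1 + 7·x (mod 11).
For each evaluation point α_i, compute m(α_i) mod 11:
  α_1 = 10: Horner steps 7 → 5, so m(10) = 5.
  α_2 = 9: Horner steps 7 → 9, so m(9) = 9.
  α_3 = 1: Horner steps 7 → 8, so m(1) = 8.
  α_4 = 4: Horner steps 7 → 7, so m(4) = 7.
Codeword c = [5, 9, 8, 7] ∈ F_11^4.


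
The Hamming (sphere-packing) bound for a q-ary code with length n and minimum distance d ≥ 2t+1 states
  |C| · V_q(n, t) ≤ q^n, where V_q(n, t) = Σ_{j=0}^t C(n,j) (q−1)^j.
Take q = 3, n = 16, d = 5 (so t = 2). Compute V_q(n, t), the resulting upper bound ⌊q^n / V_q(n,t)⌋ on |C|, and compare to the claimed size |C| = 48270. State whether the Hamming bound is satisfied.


V_q(n, t) = 513, q^n = 43046721, Hamming bound = 83911, |C| = 48270 ≤ bound (satisfied).

Step 1: Compute V_q(n, t) = Σ_{j=0}^2 C(n, j) (q−1)^j.
  j = 0: C(16,0)·(2)^0 = 1·1 = 1.
  j = 1: C(16,1)·(2)^1 = 16·2 = 32.
  j = 2: C(16,2)·(2)^2 = 120·4 = 480.
  V_q(n, t) = 1 + 32 + 480 = 513.
Step 2: q^n = 3^16 = 43046721.
Step 3: Hamming bound ⌊q^n / V_q(n,t)⌋ = ⌊43046721/513⌋ = 83911.
Step 4: Compare |C| = 48270 to 83911: satisfied.
The claimed |C| lies below the Hamming bound.


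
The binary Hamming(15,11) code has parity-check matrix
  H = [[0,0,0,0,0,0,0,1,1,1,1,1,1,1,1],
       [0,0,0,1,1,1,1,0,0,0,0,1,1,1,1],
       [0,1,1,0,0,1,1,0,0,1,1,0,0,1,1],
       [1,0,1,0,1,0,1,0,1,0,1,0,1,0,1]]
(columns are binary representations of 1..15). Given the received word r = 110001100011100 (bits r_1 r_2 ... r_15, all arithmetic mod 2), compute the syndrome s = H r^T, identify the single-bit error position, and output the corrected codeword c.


s = (1, 0, 0, 0)^T, error position = 8, corrected codeword c = 110001110011100

Compute s = H r^T mod 2 one row at a time:
  s_1 = 0 + 0 + 0 + 1 + 1 + 1 + 0 + 0 = 3 ≡ 1 (mod 2).
  s_2 = 0 + 0 + 1 + 1 + 1 + 1 + 0 + 0 = 4 ≡ 0 (mod 2).
  s_3 = 1 + 0 + 1 + 1 + 0 + 1 + 0 + 0 = 4 ≡ 0 (mod 2).
  s_4 = 1 + 0 + 0 + 1 + 0 + 1 + 1 + 0 = 4 ≡ 0 (mod 2).
s = (1, 0, 0, 0)^T — this equals column 8 of H (binary 1000), so error is at position 8.
Correct: flip bit 8 of r = 110001100011100 to get c = 110001110011100.


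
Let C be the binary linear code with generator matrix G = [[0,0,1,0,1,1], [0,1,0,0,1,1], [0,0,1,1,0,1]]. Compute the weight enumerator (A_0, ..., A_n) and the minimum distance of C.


Weight distribution: A_0 = 1, A_2 = 2, A_3 = 4, A_4 = 1. Minimum distance d = 2.

Enumerate all 2^3 = 8 messages m ∈ F_2^3.
For each, compute codeword c = mG in F_2^6, then tally its weight.
  m = 000 → c = 000000, weight = 0.
  m = 100 → c = 001011, weight = 3.
  m = 010 → c = 010011, weight = 3.
  m = 110 → c = 011000, weight = 2.
  m = 001 → c = 001101, weight = 3.
  m = 101 → c = 000110, weight = 2.
  m = 011 → c = 011110, weight = 4.
  m = 111 → c = 010101, weight = 3.
Tally weights:
  weight 0: 1 codewords.
  weight 2: 2 codewords.
  weight 3: 4 codewords.
  weight 4: 1 codewords.
Minimum distance d = smallest w > 0 with A_w > 0 = 2.
Sanity: Σ A_w = 8 = 2^3 = 8 ✓.


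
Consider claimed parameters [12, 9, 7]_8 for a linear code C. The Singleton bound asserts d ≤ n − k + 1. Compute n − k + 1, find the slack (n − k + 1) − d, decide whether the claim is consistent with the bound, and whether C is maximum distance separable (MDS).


Singleton RHS = n − k + 1 = 4, slack = -3, bound violated (no such code; not MDS).

Singleton bound: d ≤ n − k + 1.
Here n = 12, k = 9, so n − k + 1 = 4.
Given d = 7, check d ≤ 4: NO.
Slack = (n − k + 1) − d = -3.
The slack is negative: d = 7 exceeds n − k + 1 = 4 by 3, so the Singleton bound is violated and no linear [12, 9, 7]_8 code can exist. In particular it is not MDS (MDS requires d = n − k + 1 exactly).
Description: the claimed parameters are [12, 9, 7]_8; such a code would be impossible (violates the Singleton bound).


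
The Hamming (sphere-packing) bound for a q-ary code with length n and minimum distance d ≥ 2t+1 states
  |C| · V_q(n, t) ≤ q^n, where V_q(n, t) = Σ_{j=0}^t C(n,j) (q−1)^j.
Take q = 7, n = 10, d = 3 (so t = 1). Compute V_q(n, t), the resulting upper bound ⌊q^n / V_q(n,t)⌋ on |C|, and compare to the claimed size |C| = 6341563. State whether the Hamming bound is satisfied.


V_q(n, t) = 61, q^n = 282475249, Hamming bound = 4630741, |C| = 6341563 > bound (violated).

Step 1: Compute V_q(n, t) = Σ_{j=0}^1 C(n, j) (q−1)^j.
  j = 0: C(10,0)·(6)^0 = 1·1 = 1.
  j = 1: C(10,1)·(6)^1 = 10·6 = 60.
  V_q(n, t) = 1 + 60 = 61.
Step 2: q^n = 7^10 = 282475249.
Step 3: Hamming bound ⌊q^n / V_q(n,t)⌋ = ⌊282475249/61⌋ = 4630741.
Step 4: Compare |C| = 6341563 to 4630741: violated.
The claimed |C| lies above the Hamming bound, so no 7-ary code of length 10 with d ≥ 3 can have 6341563 codewords.


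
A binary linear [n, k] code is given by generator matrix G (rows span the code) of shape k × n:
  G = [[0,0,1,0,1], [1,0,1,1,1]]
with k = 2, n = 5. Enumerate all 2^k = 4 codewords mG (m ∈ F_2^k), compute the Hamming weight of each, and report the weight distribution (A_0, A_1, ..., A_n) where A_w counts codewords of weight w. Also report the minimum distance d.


Weight distribution: A_0 = 1, A_2 = 2, A_4 = 1. Minimum distance d = 2.

Enumerate all 2^2 = 4 messages m ∈ F_2^2.
For each, compute codeword c = mG in F_2^5, then tally its weight.
  m = 00 → c = 00000, weight = 0.
  m = 10 → c = 00101, weight = 2.
  m = 01 → c = 10111, weight = 4.
  m = 11 → c = 10010, weight = 2.
Tally weights:
  weight 0: 1 codewords.
  weight 2: 2 codewords.
  weight 4: 1 codewords.
Minimum distance d = smallest w > 0 with A_w > 0 = 2.
Sanity: Σ A_w = 4 = 2^2 = 4 ✓.


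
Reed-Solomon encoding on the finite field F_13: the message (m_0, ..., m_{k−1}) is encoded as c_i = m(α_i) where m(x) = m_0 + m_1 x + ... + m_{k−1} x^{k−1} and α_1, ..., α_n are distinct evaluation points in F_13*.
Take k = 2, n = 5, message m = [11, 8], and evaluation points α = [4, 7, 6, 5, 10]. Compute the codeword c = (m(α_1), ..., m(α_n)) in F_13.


c = [4, 2, 7, 12, 0]

Message polynomial: m(x) = 11 + 8·x (mod 13).
For each evaluation point α_i, compute m(α_i) mod 13:
  α_1 = 4: Horner steps 8 → 4, so m(4) = 4.
  α_2 = 7: Horner steps 8 → 2, so m(7) = 2.
  α_3 = 6: Horner steps 8 → 7, so m(6) = 7.
  α_4 = 5: Horner steps 8 → 12, so m(5) = 12.
  α_5 = 10: Horner steps 8 → 0, so m(10) = 0.
Codeword c = [4, 2, 7, 12, 0] ∈ F_13^5.


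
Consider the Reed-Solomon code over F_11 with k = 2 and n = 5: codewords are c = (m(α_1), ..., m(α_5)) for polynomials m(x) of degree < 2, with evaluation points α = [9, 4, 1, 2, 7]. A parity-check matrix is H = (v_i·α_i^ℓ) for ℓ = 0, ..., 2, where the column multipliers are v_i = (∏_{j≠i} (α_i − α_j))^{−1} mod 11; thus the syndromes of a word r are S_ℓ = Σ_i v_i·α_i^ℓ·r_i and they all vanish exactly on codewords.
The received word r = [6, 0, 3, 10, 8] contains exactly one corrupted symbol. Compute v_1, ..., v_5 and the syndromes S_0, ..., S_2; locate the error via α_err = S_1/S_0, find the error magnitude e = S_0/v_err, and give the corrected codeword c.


S = (9, 7, 3), error at position 4, error magnitude e = 8, c = [6, 0, 3, 2, 8].

Step 1: column multipliers v_i = (∏_{j≠i}(α_i − α_j))^{−1} mod 11.
  i = 1 (α = 9): (9−4)(9−1)(9−2)(9−7) = 5·8·7·2 = 560 ≡ 10, so v_1 = 10^{−1} = 10 (mod 11).
  i = 2 (α = 4): (4−9)(4−1)(4−2)(4−7) = (−5)·3·2·(−3) = 90 ≡ 2, so v_2 = 2^{−1} = 6 (mod 11).
  i = 3 (α = 1): (1−9)(1−4)(1−2)(1−7) = (−8)·(−3)·(−1)·(−6) = 144 ≡ 1, so v_3 = 1^{−1} = 1 (mod 11).
  i = 4 (α = 2): (2−9)(2−4)(2−1)(2−7) = (−7)·(−2)·1·(−5) = −70 ≡ 7, so v_4 = 7^{−1} = 8 (mod 11).
  i = 5 (α = 7): (7−9)(7−4)(7−1)(7−2) = (−2)·3·6·5 = −180 ≡ 7, so v_5 = 7^{−1} = 8 (mod 11).
  v = [10, 6, 1, 8, 8].
Step 2: syndromes of r = [6, 0, 3, 10, 8] (all sums mod 11).
  S_0 = Σ v_i r_i = 10·6 + 6·0 + 1·3 + 8·10 + 8·8 = 207 ≡ 9.
  S_1 = Σ v_i α_i r_i = 10·9·6 + 6·4·0 + 1·1·3 + 8·2·10 + 8·7·8 = 1151 ≡ 7.
  α_i^2 mod 11 = [4, 5, 1, 4, 5].
  S_2 = Σ v_i α_i^2 r_i = 10·4·6 + 6·5·0 + 1·1·3 + 8·4·10 + 8·5·8 = 883 ≡ 3.
  S = (9, 7, 3) ≠ 0, so r is not a codeword (an error is present).
Step 3: locate the error. For a single error e at position i, S_ℓ = v_i·e·α_i^ℓ, so α_err = S_1/S_0.
  S_0^{−1} = 9^{−1} = 5 (mod 11), so α_err = 7·5 = 35 ≡ 2 = α_4. Error position i = 4.
  Consistency check: S_2/S_1 = 3·8 = 24 ≡ 2 = α_err ✓ (single-error assumption holds).
Step 4: error magnitude e = S_0/v_4 = S_0·∏_{j≠4}(α_4 − α_j) = 9·7 = 63 ≡ 8 (mod 11).
Step 5: correct position 4: c_4 = r_4 − e = 10 − 8 ≡ 2 (mod 11). Hence c = [6, 0, 3, 2, 8].
  Check: interpolating c through the α_i gives m(x) = 4 + 10·x (degree < 2) with m(α_i) = c_i for every i, so c is indeed a codeword.
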